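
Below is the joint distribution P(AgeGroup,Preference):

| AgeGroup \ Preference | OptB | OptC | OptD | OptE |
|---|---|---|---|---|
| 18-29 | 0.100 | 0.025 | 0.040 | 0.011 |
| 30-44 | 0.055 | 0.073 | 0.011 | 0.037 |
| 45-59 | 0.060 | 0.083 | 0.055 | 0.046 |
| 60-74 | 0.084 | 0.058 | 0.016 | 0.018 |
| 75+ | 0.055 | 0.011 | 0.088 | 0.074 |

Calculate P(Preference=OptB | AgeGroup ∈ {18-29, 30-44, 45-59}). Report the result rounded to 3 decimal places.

P(AgeGroup=18-29) = 0.100 + 0.025 + 0.040 + 0.011 = 0.176.
P(AgeGroup=30-44) = 0.055 + 0.073 + 0.011 + 0.037 = 0.176.
P(AgeGroup=45-59) = 0.060 + 0.083 + 0.055 + 0.046 = 0.244.
P(AgeGroup ∈ {18-29, 30-44, 45-59}) = 0.176 + 0.176 + 0.244 = 0.596; P(Preference=OptB, AgeGroup ∈ {18-29, 30-44, 45-59}) = 0.100 + 0.055 + 0.060 = 0.215.
P(Preference=OptB | AgeGroup ∈ {18-29, 30-44, 45-59}) = 0.215/0.596 = 0.361.

0.361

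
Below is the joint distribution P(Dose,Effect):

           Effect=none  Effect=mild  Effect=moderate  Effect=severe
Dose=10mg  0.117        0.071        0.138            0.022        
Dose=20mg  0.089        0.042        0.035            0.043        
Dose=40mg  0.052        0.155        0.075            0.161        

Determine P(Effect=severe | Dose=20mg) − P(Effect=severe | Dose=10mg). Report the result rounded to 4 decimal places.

P(Dose=20mg) = 0.089 + 0.042 + 0.035 + 0.043 = 0.209; P(Effect=severe | Dose=20mg) = 0.043/0.209 = 0.20574.
P(Dose=10mg) = 0.117 + 0.071 + 0.138 + 0.022 = 0.348; P(Effect=severe | Dose=10mg) = 0.022/0.348 = 0.06322.
Difference = 0.1425.

0.1425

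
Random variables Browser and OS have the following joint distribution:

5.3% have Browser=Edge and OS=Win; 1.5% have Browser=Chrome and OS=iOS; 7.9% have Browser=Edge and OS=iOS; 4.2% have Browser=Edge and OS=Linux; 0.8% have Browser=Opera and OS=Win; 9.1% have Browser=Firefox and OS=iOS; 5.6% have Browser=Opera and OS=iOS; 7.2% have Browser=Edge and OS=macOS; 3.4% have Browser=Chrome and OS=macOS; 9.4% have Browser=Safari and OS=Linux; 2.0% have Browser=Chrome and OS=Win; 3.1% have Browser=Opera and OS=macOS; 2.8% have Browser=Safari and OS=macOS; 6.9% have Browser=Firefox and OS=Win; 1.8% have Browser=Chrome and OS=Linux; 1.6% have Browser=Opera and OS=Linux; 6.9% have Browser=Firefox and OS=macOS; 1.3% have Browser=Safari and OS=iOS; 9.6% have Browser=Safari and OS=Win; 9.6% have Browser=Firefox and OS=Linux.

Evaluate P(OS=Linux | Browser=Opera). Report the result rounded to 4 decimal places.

0.1441

P(Browser=Opera) = 0.008 + 0.031 + 0.016 + 0.056 = 0.111.
P(OS=Linux | Browser=Opera) = 0.016/0.111 = 0.1441.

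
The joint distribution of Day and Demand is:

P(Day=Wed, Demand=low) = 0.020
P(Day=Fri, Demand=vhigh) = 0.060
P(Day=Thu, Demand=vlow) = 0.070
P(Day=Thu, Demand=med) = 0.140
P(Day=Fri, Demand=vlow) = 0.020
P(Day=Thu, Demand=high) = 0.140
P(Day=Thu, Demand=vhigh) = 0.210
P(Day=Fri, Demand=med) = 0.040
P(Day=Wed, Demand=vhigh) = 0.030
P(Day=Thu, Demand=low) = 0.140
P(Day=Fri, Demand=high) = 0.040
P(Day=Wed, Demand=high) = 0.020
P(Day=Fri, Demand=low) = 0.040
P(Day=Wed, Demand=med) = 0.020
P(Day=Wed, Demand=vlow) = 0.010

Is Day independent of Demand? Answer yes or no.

Every cell satisfies P(Day,Demand) = P(Day)·P(Demand). For instance P(Day=Thu) = 0.700, P(Demand=high) = 0.200, and 0.700×0.200 = 0.140 matches the joint entry. So Day and Demand are independent.

yes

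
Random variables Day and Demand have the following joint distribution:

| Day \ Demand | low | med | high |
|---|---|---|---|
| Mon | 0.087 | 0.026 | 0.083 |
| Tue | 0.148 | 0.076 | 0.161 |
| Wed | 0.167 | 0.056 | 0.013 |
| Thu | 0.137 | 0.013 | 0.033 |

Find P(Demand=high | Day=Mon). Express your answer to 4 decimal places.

0.4235

P(Day=Mon) = 0.087 + 0.026 + 0.083 = 0.196.
P(Demand=high | Day=Mon) = 0.083/0.196 = 0.4235.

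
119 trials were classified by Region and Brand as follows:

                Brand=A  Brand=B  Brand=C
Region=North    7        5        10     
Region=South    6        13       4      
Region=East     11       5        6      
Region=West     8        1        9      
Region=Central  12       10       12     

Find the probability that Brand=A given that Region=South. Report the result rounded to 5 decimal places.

Total with Region=South: 6 + 13 + 4 = 23.
P(Brand=A | Region=South) = 6/23 = 0.26087.

0.26087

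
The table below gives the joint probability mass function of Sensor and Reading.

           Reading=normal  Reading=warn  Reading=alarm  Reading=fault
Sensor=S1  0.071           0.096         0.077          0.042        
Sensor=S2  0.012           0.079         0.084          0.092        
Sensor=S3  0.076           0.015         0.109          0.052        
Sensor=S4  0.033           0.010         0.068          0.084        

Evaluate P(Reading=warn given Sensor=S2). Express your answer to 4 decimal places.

P(Sensor=S2) = 0.012 + 0.079 + 0.084 + 0.092 = 0.267.
P(Reading=warn | Sensor=S2) = 0.079/0.267 = 0.2959.

0.2959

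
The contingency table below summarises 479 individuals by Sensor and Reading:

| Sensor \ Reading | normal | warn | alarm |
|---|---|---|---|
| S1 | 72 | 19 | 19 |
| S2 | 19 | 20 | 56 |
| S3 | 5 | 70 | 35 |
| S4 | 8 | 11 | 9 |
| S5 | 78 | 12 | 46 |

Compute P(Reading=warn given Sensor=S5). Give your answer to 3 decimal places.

0.088

Total with Sensor=S5: 78 + 12 + 46 = 136.
P(Reading=warn | Sensor=S5) = 12/136 = 0.088.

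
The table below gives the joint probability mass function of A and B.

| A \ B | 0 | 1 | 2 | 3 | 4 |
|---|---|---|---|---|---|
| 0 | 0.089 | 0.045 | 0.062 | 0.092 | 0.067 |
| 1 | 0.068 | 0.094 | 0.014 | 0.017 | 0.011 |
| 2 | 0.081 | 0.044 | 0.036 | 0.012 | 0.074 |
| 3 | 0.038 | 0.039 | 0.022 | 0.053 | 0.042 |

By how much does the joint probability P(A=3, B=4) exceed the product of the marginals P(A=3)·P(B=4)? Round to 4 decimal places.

P(A=3) = 0.038 + 0.039 + 0.022 + 0.053 + 0.042 = 0.194.
P(B=4) = 0.067 + 0.011 + 0.074 + 0.042 = 0.194.
P(A=3, B=4) − P(A=3)P(B=4) = 0.042 − 0.194×0.194 = 0.0044.

0.0044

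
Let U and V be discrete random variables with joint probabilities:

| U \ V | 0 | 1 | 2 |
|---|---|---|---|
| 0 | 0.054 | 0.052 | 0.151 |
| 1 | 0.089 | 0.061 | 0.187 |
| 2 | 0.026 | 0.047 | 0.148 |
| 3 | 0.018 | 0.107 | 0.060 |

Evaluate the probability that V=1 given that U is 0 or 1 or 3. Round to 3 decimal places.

0.282

P(U=0) = 0.054 + 0.052 + 0.151 = 0.257.
P(U=1) = 0.089 + 0.061 + 0.187 = 0.337.
P(U=3) = 0.018 + 0.107 + 0.060 = 0.185.
P(U ∈ {0, 1, 3}) = 0.257 + 0.337 + 0.185 = 0.779; P(V=1, U ∈ {0, 1, 3}) = 0.052 + 0.061 + 0.107 = 0.220.
P(V=1 | U ∈ {0, 1, 3}) = 0.220/0.779 = 0.282.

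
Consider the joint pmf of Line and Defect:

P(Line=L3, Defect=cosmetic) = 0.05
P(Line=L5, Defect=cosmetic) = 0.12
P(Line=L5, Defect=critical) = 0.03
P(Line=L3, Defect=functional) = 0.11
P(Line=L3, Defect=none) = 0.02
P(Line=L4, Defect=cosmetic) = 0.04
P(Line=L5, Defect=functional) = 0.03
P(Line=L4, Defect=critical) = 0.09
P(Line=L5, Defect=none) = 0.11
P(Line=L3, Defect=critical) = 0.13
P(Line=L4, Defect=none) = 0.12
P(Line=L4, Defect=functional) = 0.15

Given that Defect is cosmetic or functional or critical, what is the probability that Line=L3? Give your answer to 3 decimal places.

0.387

P(Defect=cosmetic) = 0.05 + 0.04 + 0.12 = 0.21.
P(Defect=functional) = 0.11 + 0.15 + 0.03 = 0.29.
P(Defect=critical) = 0.13 + 0.09 + 0.03 = 0.25.
P(Defect ∈ {cosmetic, functional, critical}) = 0.21 + 0.29 + 0.25 = 0.75; P(Line=L3, Defect ∈ {cosmetic, functional, critical}) = 0.05 + 0.11 + 0.13 = 0.29.
P(Line=L3 | Defect ∈ {cosmetic, functional, critical}) = 0.29/0.75 = 0.387.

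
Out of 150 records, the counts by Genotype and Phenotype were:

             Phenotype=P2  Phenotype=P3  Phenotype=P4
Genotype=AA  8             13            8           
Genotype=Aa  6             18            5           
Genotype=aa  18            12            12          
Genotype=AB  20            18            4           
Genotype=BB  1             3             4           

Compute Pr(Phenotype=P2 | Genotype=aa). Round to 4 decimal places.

0.4286

Total with Genotype=aa: 18 + 12 + 12 = 42.
P(Phenotype=P2 | Genotype=aa) = 18/42 = 0.4286.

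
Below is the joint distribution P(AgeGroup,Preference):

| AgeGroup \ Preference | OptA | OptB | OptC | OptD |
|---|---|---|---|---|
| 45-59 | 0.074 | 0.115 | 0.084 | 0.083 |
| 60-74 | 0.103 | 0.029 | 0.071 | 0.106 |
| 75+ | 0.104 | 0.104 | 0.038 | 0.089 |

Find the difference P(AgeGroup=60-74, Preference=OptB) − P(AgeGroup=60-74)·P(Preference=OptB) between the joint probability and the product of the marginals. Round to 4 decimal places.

P(AgeGroup=60-74) = 0.103 + 0.029 + 0.071 + 0.106 = 0.309.
P(Preference=OptB) = 0.115 + 0.029 + 0.104 = 0.248.
P(AgeGroup=60-74, Preference=OptB) − P(AgeGroup=60-74)P(Preference=OptB) = 0.029 − 0.309×0.248 = -0.0476.

-0.0476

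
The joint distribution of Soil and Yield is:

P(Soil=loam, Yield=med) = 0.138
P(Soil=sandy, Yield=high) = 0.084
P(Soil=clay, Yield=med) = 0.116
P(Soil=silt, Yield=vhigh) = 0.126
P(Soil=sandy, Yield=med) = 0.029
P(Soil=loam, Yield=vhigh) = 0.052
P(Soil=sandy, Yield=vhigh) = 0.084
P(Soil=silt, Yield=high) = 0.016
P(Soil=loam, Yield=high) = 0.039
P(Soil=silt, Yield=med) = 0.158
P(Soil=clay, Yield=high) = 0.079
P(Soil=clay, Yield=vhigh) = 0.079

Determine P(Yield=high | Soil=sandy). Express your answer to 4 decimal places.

P(Soil=sandy) = 0.029 + 0.084 + 0.084 = 0.197.
P(Yield=high | Soil=sandy) = 0.084/0.197 = 0.4264.

0.4264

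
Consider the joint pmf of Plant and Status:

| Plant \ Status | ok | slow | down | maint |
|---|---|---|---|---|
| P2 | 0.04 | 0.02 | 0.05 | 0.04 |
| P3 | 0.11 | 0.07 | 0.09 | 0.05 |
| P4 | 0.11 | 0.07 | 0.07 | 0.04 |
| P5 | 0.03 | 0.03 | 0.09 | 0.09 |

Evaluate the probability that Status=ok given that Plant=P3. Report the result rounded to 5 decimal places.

P(Plant=P3) = 0.11 + 0.07 + 0.09 + 0.05 = 0.32.
P(Status=ok | Plant=P3) = 0.11/0.32 = 0.34375.

0.34375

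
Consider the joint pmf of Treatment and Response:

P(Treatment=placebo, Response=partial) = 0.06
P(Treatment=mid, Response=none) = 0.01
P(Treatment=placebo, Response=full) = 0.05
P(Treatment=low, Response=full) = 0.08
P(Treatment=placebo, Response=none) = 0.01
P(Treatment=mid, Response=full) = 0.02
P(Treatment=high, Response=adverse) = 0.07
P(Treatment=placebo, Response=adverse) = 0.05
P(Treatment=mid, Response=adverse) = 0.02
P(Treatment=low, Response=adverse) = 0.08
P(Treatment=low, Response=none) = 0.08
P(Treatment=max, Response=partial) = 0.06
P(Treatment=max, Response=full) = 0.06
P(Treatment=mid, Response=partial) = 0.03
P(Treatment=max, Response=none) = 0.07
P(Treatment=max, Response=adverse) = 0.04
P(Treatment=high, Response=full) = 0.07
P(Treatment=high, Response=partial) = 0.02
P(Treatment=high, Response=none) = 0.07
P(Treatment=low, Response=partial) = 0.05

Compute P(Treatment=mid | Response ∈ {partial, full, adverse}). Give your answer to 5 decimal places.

0.09211

P(Response=partial) = 0.06 + 0.05 + 0.03 + 0.02 + 0.06 = 0.22.
P(Response=full) = 0.05 + 0.08 + 0.02 + 0.07 + 0.06 = 0.28.
P(Response=adverse) = 0.05 + 0.08 + 0.02 + 0.07 + 0.04 = 0.26.
P(Response ∈ {partial, full, adverse}) = 0.22 + 0.28 + 0.26 = 0.76; P(Treatment=mid, Response ∈ {partial, full, adverse}) = 0.03 + 0.02 + 0.02 = 0.07.
P(Treatment=mid | Response ∈ {partial, full, adverse}) = 0.07/0.76 = 0.09211.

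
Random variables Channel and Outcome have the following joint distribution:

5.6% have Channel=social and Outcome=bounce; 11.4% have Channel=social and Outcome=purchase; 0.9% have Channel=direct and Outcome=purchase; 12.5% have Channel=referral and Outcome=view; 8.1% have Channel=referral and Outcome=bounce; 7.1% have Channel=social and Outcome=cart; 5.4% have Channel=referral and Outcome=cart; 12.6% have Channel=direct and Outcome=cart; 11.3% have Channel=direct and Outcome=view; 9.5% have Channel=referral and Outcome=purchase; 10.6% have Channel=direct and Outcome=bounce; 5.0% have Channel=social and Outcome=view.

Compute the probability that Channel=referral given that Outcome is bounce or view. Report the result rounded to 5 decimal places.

P(Outcome=bounce) = 0.056 + 0.106 + 0.081 = 0.243.
P(Outcome=view) = 0.050 + 0.113 + 0.125 = 0.288.
P(Outcome ∈ {bounce, view}) = 0.243 + 0.288 = 0.531; P(Channel=referral, Outcome ∈ {bounce, view}) = 0.081 + 0.125 = 0.206.
P(Channel=referral | Outcome ∈ {bounce, view}) = 0.206/0.531 = 0.38795.

0.38795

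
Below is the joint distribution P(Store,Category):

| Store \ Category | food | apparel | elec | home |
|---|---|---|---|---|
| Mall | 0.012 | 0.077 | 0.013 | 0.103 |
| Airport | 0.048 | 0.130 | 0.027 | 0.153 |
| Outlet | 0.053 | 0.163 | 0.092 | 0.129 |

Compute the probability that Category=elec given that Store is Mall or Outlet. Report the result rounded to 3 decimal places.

0.164

P(Store=Mall) = 0.012 + 0.077 + 0.013 + 0.103 = 0.205.
P(Store=Outlet) = 0.053 + 0.163 + 0.092 + 0.129 = 0.437.
P(Store ∈ {Mall, Outlet}) = 0.205 + 0.437 = 0.642; P(Category=elec, Store ∈ {Mall, Outlet}) = 0.013 + 0.092 = 0.105.
P(Category=elec | Store ∈ {Mall, Outlet}) = 0.105/0.642 = 0.164.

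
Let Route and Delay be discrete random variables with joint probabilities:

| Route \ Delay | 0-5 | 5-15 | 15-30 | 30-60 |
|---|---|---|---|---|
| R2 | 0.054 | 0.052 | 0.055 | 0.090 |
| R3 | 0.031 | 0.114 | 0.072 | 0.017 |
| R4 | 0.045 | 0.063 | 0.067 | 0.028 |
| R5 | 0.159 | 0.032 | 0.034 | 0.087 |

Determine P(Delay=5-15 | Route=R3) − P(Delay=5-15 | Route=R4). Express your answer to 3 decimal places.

0.177

P(Route=R3) = 0.031 + 0.114 + 0.072 + 0.017 = 0.234; P(Delay=5-15 | Route=R3) = 0.114/0.234 = 0.4872.
P(Route=R4) = 0.045 + 0.063 + 0.067 + 0.028 = 0.203; P(Delay=5-15 | Route=R4) = 0.063/0.203 = 0.3103.
Difference = 0.177.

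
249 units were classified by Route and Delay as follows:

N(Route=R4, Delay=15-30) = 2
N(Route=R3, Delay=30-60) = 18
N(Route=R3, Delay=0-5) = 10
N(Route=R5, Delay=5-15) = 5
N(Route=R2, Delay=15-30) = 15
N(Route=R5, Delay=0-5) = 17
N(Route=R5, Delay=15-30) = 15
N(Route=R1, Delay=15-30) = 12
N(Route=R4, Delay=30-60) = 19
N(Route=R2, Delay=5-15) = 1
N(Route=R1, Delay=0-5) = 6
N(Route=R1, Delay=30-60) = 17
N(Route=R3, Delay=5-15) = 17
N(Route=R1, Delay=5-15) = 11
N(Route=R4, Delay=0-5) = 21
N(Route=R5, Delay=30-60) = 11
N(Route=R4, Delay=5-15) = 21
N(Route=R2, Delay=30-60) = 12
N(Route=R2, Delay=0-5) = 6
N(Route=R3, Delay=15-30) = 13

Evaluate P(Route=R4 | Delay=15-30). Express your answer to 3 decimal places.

Total with Delay=15-30: 12 + 15 + 13 + 2 + 15 = 57.
P(Route=R4 | Delay=15-30) = 2/57 = 0.035.

0.035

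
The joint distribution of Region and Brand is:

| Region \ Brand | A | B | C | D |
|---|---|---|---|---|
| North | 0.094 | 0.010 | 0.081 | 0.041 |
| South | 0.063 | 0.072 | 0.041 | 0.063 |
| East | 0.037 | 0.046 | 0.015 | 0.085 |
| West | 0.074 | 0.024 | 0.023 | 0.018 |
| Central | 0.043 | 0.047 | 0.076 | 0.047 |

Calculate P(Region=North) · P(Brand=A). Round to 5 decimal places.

0.07029

P(Region=North) = 0.094 + 0.010 + 0.081 + 0.041 = 0.226.
P(Brand=A) = 0.094 + 0.063 + 0.037 + 0.074 + 0.043 = 0.311.
Product: 0.226 × 0.311 = 0.07029.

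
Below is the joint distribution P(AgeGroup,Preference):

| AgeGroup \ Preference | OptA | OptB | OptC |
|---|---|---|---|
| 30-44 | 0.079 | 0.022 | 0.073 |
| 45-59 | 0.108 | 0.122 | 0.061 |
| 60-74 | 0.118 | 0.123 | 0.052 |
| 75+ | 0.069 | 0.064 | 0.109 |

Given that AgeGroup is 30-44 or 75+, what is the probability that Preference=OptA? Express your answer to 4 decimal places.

P(AgeGroup=30-44) = 0.079 + 0.022 + 0.073 = 0.174.
P(AgeGroup=75+) = 0.069 + 0.064 + 0.109 = 0.242.
P(AgeGroup ∈ {30-44, 75+}) = 0.174 + 0.242 = 0.416; P(Preference=OptA, AgeGroup ∈ {30-44, 75+}) = 0.079 + 0.069 = 0.148.
P(Preference=OptA | AgeGroup ∈ {30-44, 75+}) = 0.148/0.416 = 0.3558.

0.3558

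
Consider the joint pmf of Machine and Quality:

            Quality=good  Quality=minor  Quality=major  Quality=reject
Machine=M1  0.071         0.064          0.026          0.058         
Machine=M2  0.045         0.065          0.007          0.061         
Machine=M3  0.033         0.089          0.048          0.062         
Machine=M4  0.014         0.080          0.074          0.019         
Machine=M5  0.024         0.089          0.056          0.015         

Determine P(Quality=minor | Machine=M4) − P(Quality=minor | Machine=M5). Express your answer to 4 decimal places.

P(Machine=M4) = 0.014 + 0.080 + 0.074 + 0.019 = 0.187; P(Quality=minor | Machine=M4) = 0.080/0.187 = 0.42781.
P(Machine=M5) = 0.024 + 0.089 + 0.056 + 0.015 = 0.184; P(Quality=minor | Machine=M5) = 0.089/0.184 = 0.48370.
Difference = -0.0559.

-0.0559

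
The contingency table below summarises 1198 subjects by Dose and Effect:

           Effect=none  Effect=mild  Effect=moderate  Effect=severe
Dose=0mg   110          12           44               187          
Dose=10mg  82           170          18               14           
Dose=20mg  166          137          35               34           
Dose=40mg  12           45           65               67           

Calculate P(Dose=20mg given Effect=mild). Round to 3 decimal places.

Total with Effect=mild: 12 + 170 + 137 + 45 = 364.
P(Dose=20mg | Effect=mild) = 137/364 = 0.376.

0.376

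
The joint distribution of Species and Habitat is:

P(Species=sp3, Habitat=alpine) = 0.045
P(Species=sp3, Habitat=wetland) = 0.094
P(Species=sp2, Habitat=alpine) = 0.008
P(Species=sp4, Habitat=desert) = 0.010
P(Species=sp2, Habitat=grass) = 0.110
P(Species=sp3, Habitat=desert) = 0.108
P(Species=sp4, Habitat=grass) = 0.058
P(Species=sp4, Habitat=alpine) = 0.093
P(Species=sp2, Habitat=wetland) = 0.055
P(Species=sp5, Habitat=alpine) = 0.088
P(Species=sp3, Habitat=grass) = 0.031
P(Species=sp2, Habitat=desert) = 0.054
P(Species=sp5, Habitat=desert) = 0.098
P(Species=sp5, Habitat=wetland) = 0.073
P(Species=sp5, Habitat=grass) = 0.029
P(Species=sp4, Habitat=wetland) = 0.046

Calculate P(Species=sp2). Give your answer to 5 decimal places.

P(Species=sp2) = 0.110 + 0.055 + 0.054 + 0.008 = 0.227.

0.22700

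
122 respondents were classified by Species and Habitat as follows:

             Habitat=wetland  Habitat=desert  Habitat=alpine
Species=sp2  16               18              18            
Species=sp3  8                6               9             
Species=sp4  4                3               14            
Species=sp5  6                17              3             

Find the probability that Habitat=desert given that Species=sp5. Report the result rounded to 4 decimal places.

0.6538

Total with Species=sp5: 6 + 17 + 3 = 26.
P(Habitat=desert | Species=sp5) = 17/26 = 0.6538.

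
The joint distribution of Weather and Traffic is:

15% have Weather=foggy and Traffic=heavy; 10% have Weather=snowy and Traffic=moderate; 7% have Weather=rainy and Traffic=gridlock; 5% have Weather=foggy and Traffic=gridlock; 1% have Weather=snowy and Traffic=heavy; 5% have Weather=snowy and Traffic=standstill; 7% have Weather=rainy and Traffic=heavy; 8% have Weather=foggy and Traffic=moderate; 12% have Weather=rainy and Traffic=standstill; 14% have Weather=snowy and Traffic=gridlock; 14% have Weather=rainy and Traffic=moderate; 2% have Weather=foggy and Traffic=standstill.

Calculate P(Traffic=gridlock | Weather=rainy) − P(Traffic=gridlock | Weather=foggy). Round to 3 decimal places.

0.008

P(Weather=rainy) = 0.14 + 0.07 + 0.07 + 0.12 = 0.40; P(Traffic=gridlock | Weather=rainy) = 0.07/0.40 = 0.1750.
P(Weather=foggy) = 0.08 + 0.15 + 0.05 + 0.02 = 0.30; P(Traffic=gridlock | Weather=foggy) = 0.05/0.30 = 0.1667.
Difference = 0.008.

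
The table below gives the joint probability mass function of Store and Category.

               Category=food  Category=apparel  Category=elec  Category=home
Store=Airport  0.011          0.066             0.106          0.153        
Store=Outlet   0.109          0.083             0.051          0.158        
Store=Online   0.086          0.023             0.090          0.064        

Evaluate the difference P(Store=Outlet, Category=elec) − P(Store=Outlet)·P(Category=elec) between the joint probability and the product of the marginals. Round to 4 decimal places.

P(Store=Outlet) = 0.109 + 0.083 + 0.051 + 0.158 = 0.401.
P(Category=elec) = 0.106 + 0.051 + 0.090 = 0.247.
P(Store=Outlet, Category=elec) − P(Store=Outlet)P(Category=elec) = 0.051 − 0.401×0.247 = -0.0480.

-0.0480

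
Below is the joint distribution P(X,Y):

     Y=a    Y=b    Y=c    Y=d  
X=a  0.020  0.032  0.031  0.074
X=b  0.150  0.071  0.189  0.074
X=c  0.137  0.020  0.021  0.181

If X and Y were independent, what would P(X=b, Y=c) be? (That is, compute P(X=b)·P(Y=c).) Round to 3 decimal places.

P(X=b) = 0.150 + 0.071 + 0.189 + 0.074 = 0.484.
P(Y=c) = 0.031 + 0.189 + 0.021 = 0.241.
Product: 0.484 × 0.241 = 0.117.

0.117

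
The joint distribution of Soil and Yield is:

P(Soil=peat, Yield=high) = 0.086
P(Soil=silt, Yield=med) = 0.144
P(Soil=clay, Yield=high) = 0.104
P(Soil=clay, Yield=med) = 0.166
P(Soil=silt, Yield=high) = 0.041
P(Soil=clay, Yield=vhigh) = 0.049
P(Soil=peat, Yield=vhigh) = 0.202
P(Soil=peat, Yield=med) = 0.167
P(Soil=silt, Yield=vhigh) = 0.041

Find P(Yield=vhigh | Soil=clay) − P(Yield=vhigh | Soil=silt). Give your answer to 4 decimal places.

P(Soil=clay) = 0.166 + 0.104 + 0.049 = 0.319; P(Yield=vhigh | Soil=clay) = 0.049/0.319 = 0.15361.
P(Soil=silt) = 0.144 + 0.041 + 0.041 = 0.226; P(Yield=vhigh | Soil=silt) = 0.041/0.226 = 0.18142.
Difference = -0.0278.

-0.0278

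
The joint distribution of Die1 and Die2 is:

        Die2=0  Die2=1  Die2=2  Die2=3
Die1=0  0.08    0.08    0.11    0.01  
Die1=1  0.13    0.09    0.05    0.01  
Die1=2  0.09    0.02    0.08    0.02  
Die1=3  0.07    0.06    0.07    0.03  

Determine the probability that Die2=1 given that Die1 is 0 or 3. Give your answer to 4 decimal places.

0.2745

P(Die1=0) = 0.08 + 0.08 + 0.11 + 0.01 = 0.28.
P(Die1=3) = 0.07 + 0.06 + 0.07 + 0.03 = 0.23.
P(Die1 ∈ {0, 3}) = 0.28 + 0.23 = 0.51; P(Die2=1, Die1 ∈ {0, 3}) = 0.08 + 0.06 = 0.14.
P(Die2=1 | Die1 ∈ {0, 3}) = 0.14/0.51 = 0.2745.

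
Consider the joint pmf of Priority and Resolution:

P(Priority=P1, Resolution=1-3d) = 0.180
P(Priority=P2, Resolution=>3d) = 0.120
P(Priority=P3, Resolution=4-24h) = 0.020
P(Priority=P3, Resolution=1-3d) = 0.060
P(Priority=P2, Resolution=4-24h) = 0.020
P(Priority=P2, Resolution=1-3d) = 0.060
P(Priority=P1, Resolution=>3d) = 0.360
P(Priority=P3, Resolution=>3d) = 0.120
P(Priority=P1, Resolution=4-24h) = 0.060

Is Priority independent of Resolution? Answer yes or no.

yes

Every cell satisfies P(Priority,Resolution) = P(Priority)·P(Resolution). For instance P(Priority=P2) = 0.200, P(Resolution=4-24h) = 0.100, and 0.200×0.100 = 0.020 matches the joint entry. So Priority and Resolution are independent.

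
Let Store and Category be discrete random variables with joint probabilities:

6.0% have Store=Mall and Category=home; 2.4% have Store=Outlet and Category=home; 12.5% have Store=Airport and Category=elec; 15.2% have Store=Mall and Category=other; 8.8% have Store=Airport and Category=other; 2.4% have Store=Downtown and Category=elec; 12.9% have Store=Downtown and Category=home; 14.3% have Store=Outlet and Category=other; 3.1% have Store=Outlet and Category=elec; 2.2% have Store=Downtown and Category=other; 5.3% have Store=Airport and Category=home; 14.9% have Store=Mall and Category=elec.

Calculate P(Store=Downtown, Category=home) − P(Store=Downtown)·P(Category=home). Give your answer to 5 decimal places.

0.08245

P(Store=Downtown) = 0.024 + 0.129 + 0.022 = 0.175.
P(Category=home) = 0.129 + 0.060 + 0.053 + 0.024 = 0.266.
P(Store=Downtown, Category=home) − P(Store=Downtown)P(Category=home) = 0.129 − 0.175×0.266 = 0.08245.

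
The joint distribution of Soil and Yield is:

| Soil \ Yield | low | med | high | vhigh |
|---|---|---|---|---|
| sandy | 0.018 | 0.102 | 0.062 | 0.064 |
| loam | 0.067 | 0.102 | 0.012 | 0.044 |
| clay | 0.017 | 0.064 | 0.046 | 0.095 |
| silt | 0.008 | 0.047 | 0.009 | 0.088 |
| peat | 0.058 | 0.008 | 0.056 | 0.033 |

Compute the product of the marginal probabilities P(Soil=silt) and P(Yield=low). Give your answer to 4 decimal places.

P(Soil=silt) = 0.008 + 0.047 + 0.009 + 0.088 = 0.152.
P(Yield=low) = 0.018 + 0.067 + 0.017 + 0.008 + 0.058 = 0.168.
Product: 0.152 × 0.168 = 0.0255.

0.0255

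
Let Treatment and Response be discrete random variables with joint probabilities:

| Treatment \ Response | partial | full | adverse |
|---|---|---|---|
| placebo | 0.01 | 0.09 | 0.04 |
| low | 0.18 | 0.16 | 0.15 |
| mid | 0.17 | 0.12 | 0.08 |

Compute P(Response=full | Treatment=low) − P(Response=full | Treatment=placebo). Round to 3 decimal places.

P(Treatment=low) = 0.18 + 0.16 + 0.15 = 0.49; P(Response=full | Treatment=low) = 0.16/0.49 = 0.3265.
P(Treatment=placebo) = 0.01 + 0.09 + 0.04 = 0.14; P(Response=full | Treatment=placebo) = 0.09/0.14 = 0.6429.
Difference = -0.316.

-0.316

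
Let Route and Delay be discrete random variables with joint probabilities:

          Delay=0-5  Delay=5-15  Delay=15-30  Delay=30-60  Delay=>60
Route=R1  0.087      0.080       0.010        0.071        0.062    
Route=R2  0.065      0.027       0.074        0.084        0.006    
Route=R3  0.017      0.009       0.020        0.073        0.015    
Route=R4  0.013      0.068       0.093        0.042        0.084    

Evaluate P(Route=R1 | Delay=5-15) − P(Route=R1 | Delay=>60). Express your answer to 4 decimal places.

P(Delay=5-15) = 0.080 + 0.027 + 0.009 + 0.068 = 0.184; P(Route=R1 | Delay=5-15) = 0.080/0.184 = 0.43478.
P(Delay=>60) = 0.062 + 0.006 + 0.015 + 0.084 = 0.167; P(Route=R1 | Delay=>60) = 0.062/0.167 = 0.37126.
Difference = 0.0635.

0.0635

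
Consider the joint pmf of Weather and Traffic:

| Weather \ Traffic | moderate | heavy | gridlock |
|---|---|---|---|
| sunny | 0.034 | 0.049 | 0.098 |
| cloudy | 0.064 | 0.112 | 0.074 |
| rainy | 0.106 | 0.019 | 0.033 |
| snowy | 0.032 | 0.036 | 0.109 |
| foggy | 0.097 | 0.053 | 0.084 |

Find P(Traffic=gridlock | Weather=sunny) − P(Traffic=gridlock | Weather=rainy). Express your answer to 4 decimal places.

0.3326

P(Weather=sunny) = 0.034 + 0.049 + 0.098 = 0.181; P(Traffic=gridlock | Weather=sunny) = 0.098/0.181 = 0.54144.
P(Weather=rainy) = 0.106 + 0.019 + 0.033 = 0.158; P(Traffic=gridlock | Weather=rainy) = 0.033/0.158 = 0.20886.
Difference = 0.3326.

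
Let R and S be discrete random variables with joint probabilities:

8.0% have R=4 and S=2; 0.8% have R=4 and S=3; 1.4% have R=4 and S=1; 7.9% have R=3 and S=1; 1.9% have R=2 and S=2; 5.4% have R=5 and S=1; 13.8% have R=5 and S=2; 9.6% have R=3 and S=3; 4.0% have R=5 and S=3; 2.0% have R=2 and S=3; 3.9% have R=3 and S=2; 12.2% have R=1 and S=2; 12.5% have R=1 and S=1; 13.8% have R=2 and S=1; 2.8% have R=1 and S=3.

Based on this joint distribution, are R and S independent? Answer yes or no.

P(R=2) = 0.177 and P(S=1) = 0.410, so their product is 0.07257, but P(R=2, S=1) = 0.138. Since these differ, R and S are not independent.

no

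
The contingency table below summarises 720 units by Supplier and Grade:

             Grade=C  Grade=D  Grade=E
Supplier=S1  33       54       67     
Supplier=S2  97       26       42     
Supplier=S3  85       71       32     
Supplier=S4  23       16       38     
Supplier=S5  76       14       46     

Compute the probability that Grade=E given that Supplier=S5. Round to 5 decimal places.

0.33824

Total with Supplier=S5: 76 + 14 + 46 = 136.
P(Grade=E | Supplier=S5) = 46/136 = 0.33824.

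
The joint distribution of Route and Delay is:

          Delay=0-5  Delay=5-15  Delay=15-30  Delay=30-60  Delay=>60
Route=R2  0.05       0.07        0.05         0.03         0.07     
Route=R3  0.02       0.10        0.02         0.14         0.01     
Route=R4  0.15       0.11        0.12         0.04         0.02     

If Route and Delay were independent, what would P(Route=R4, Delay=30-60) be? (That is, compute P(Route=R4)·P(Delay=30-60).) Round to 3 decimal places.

P(Route=R4) = 0.15 + 0.11 + 0.12 + 0.04 + 0.02 = 0.44.
P(Delay=30-60) = 0.03 + 0.14 + 0.04 = 0.21.
Product: 0.44 × 0.21 = 0.092.

0.092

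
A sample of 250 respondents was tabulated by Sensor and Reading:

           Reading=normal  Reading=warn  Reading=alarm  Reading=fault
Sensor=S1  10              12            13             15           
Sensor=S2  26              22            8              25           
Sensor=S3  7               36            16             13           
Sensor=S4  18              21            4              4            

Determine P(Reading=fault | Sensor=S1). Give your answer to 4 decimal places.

Total with Sensor=S1: 10 + 12 + 13 + 15 = 50.
P(Reading=fault | Sensor=S1) = 15/50 = 0.3000.

0.3000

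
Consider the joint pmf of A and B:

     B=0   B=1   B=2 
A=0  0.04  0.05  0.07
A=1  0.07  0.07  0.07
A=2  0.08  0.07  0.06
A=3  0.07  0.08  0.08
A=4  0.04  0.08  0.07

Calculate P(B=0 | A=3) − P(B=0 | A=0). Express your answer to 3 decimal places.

P(A=3) = 0.07 + 0.08 + 0.08 = 0.23; P(B=0 | A=3) = 0.07/0.23 = 0.3043.
P(A=0) = 0.04 + 0.05 + 0.07 = 0.16; P(B=0 | A=0) = 0.04/0.16 = 0.2500.
Difference = 0.054.

0.054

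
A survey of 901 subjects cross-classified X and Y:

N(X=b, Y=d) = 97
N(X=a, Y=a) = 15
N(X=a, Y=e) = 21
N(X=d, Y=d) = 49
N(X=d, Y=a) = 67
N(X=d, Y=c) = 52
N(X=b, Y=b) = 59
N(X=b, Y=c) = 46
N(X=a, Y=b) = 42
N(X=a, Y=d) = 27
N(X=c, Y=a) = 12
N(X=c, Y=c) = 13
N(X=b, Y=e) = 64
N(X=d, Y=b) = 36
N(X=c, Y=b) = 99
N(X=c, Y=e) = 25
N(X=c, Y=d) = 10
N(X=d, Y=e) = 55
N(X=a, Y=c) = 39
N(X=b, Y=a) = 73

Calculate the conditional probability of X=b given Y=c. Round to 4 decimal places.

Total with Y=c: 39 + 46 + 13 + 52 = 150.
P(X=b | Y=c) = 46/150 = 0.3067.

0.3067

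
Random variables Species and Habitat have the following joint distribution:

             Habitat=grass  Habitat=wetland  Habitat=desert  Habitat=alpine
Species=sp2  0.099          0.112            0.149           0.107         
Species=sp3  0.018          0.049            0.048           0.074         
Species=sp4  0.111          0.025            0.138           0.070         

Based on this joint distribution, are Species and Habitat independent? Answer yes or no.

P(Species=sp4) = 0.344 and P(Habitat=wetland) = 0.186, so their product is 0.06398, but P(Species=sp4, Habitat=wetland) = 0.025. Since these differ, Species and Habitat are not independent.

no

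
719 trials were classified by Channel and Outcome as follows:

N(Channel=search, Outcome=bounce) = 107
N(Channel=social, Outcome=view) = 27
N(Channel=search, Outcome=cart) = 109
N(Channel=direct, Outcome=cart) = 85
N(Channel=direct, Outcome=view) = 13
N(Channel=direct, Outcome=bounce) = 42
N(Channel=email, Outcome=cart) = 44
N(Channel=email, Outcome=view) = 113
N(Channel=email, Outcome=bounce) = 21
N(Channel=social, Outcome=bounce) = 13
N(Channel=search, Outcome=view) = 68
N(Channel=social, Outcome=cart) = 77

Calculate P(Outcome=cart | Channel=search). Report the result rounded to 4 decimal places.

Total with Channel=search: 107 + 68 + 109 = 284.
P(Outcome=cart | Channel=search) = 109/284 = 0.3838.

0.3838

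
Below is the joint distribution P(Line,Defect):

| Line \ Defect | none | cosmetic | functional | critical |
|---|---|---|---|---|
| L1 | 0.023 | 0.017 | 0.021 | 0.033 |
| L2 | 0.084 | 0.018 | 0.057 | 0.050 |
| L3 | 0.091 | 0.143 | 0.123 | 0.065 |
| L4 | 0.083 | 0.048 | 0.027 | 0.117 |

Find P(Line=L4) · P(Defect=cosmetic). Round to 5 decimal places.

0.06215

P(Line=L4) = 0.083 + 0.048 + 0.027 + 0.117 = 0.275.
P(Defect=cosmetic) = 0.017 + 0.018 + 0.143 + 0.048 = 0.226.
Product: 0.275 × 0.226 = 0.06215.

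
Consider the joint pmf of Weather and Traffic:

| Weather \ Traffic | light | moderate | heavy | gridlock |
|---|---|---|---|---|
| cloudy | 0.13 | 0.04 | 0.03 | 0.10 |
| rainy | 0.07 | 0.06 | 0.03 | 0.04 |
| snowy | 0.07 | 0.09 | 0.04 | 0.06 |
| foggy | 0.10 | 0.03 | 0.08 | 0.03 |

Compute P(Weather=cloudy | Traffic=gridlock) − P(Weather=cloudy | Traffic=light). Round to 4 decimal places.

P(Traffic=gridlock) = 0.10 + 0.04 + 0.06 + 0.03 = 0.23; P(Weather=cloudy | Traffic=gridlock) = 0.10/0.23 = 0.43478.
P(Traffic=light) = 0.13 + 0.07 + 0.07 + 0.10 = 0.37; P(Weather=cloudy | Traffic=light) = 0.13/0.37 = 0.35135.
Difference = 0.0834.

0.0834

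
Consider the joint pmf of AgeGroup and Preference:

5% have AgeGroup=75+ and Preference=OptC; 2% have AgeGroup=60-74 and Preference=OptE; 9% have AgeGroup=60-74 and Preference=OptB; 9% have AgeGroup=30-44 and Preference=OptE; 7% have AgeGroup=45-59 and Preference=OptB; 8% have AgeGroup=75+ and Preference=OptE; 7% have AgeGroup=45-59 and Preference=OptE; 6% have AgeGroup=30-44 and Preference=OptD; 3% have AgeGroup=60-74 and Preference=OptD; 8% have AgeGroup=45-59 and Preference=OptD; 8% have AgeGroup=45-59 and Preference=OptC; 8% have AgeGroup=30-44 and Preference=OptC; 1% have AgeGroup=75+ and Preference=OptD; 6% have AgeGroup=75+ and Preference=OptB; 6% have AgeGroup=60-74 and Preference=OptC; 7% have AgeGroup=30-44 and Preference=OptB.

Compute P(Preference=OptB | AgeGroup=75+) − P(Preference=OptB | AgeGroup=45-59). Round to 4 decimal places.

P(AgeGroup=75+) = 0.06 + 0.05 + 0.01 + 0.08 = 0.20; P(Preference=OptB | AgeGroup=75+) = 0.06/0.20 = 0.30000.
P(AgeGroup=45-59) = 0.07 + 0.08 + 0.08 + 0.07 = 0.30; P(Preference=OptB | AgeGroup=45-59) = 0.07/0.30 = 0.23333.
Difference = 0.0667.

0.0667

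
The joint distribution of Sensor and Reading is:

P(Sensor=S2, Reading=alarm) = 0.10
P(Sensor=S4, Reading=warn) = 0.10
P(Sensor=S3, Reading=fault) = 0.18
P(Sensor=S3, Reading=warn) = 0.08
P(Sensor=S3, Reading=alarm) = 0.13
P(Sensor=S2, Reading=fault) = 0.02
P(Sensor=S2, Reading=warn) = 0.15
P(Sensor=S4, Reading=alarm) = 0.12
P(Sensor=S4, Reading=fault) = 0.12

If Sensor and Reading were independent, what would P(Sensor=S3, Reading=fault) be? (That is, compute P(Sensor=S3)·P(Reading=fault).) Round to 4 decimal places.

0.1248

P(Sensor=S3) = 0.08 + 0.13 + 0.18 = 0.39.
P(Reading=fault) = 0.02 + 0.18 + 0.12 = 0.32.
Product: 0.39 × 0.32 = 0.1248.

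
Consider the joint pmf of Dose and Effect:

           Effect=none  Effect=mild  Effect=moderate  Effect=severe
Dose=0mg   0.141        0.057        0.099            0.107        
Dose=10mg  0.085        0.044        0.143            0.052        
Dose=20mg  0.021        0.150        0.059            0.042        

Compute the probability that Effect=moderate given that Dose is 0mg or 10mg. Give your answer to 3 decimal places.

P(Dose=0mg) = 0.141 + 0.057 + 0.099 + 0.107 = 0.404.
P(Dose=10mg) = 0.085 + 0.044 + 0.143 + 0.052 = 0.324.
P(Dose ∈ {0mg, 10mg}) = 0.404 + 0.324 = 0.728; P(Effect=moderate, Dose ∈ {0mg, 10mg}) = 0.099 + 0.143 = 0.242.
P(Effect=moderate | Dose ∈ {0mg, 10mg}) = 0.242/0.728 = 0.332.

0.332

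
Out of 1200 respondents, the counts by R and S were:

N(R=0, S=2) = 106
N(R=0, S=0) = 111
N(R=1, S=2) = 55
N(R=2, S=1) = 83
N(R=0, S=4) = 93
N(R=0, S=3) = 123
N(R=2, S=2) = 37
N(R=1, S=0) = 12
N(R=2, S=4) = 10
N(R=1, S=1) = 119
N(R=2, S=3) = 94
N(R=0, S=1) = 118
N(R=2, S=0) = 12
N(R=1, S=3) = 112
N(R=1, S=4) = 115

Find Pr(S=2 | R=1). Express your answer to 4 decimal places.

Total with R=1: 12 + 119 + 55 + 112 + 115 = 413.
P(S=2 | R=1) = 55/413 = 0.1332.

0.1332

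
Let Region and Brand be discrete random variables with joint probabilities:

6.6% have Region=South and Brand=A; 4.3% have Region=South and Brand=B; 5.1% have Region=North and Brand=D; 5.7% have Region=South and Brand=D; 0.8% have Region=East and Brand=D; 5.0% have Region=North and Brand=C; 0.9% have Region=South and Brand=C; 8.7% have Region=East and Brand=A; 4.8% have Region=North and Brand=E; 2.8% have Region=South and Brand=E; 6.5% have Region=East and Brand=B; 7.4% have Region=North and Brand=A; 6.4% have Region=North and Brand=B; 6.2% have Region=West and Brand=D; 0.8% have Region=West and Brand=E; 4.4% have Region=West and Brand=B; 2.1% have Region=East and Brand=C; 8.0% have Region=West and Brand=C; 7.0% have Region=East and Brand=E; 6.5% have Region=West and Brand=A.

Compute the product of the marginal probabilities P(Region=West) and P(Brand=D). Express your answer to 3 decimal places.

0.046

P(Region=West) = 0.065 + 0.044 + 0.080 + 0.062 + 0.008 = 0.259.
P(Brand=D) = 0.051 + 0.057 + 0.008 + 0.062 = 0.178.
Product: 0.259 × 0.178 = 0.046.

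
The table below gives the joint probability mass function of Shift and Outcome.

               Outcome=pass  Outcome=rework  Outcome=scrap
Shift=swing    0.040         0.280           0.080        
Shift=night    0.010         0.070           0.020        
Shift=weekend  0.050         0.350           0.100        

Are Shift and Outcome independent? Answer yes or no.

Every cell satisfies P(Shift,Outcome) = P(Shift)·P(Outcome). For instance P(Shift=weekend) = 0.500, P(Outcome=scrap) = 0.200, and 0.500×0.200 = 0.100 matches the joint entry. So Shift and Outcome are independent.

yes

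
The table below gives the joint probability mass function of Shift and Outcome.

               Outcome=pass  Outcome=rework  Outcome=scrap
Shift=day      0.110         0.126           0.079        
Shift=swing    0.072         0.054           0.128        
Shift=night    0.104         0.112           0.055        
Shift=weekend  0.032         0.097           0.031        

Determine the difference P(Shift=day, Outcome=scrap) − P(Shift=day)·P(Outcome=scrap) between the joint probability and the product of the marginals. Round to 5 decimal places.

P(Shift=day) = 0.110 + 0.126 + 0.079 = 0.315.
P(Outcome=scrap) = 0.079 + 0.128 + 0.055 + 0.031 = 0.293.
P(Shift=day, Outcome=scrap) − P(Shift=day)P(Outcome=scrap) = 0.079 − 0.315×0.293 = -0.01330.

-0.01330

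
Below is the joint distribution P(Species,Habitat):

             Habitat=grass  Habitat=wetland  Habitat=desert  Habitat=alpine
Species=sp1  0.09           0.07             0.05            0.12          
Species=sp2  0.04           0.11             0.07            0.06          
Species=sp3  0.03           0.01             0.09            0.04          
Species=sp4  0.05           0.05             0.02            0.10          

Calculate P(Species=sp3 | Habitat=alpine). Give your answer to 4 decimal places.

P(Habitat=alpine) = 0.12 + 0.06 + 0.04 + 0.10 = 0.32.
P(Species=sp3 | Habitat=alpine) = 0.04/0.32 = 0.1250.

0.1250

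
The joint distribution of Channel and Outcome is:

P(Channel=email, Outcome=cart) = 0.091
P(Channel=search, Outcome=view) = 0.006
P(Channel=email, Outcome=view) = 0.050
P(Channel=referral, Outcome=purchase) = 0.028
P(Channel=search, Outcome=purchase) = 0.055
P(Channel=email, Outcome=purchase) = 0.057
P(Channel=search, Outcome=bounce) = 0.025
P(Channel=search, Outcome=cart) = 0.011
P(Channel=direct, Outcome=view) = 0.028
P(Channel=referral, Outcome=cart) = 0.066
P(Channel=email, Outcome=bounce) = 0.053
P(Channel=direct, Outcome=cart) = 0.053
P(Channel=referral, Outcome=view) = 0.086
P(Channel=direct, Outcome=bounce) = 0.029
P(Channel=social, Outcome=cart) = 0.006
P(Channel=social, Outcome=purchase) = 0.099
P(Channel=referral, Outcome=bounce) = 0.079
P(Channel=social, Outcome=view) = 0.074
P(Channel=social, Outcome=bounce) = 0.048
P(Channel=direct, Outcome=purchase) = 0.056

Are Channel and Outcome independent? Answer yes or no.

no

P(Channel=referral) = 0.259 and P(Outcome=purchase) = 0.295, so their product is 0.07641, but P(Channel=referral, Outcome=purchase) = 0.028. Since these differ, Channel and Outcome are not independent.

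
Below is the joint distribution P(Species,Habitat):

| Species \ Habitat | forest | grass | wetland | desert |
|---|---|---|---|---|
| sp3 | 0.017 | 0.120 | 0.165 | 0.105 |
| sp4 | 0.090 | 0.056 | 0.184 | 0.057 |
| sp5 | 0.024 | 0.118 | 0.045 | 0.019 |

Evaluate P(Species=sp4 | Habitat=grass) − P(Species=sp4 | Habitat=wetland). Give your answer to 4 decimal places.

P(Habitat=grass) = 0.120 + 0.056 + 0.118 = 0.294; P(Species=sp4 | Habitat=grass) = 0.056/0.294 = 0.19048.
P(Habitat=wetland) = 0.165 + 0.184 + 0.045 = 0.394; P(Species=sp4 | Habitat=wetland) = 0.184/0.394 = 0.46701.
Difference = -0.2765.

-0.2765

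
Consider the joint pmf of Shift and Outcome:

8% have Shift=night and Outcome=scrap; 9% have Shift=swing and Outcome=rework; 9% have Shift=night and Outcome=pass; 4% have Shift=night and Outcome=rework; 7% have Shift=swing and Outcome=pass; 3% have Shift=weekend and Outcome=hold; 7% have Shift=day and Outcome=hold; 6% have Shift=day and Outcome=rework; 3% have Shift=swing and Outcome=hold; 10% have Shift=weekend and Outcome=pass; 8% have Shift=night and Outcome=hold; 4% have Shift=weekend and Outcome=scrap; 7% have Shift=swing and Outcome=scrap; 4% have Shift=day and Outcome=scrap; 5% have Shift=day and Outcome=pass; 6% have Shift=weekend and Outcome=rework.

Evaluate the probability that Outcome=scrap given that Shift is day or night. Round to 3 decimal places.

0.235

P(Shift=day) = 0.05 + 0.06 + 0.04 + 0.07 = 0.22.
P(Shift=night) = 0.09 + 0.04 + 0.08 + 0.08 = 0.29.
P(Shift ∈ {day, night}) = 0.22 + 0.29 = 0.51; P(Outcome=scrap, Shift ∈ {day, night}) = 0.04 + 0.08 = 0.12.
P(Outcome=scrap | Shift ∈ {day, night}) = 0.12/0.51 = 0.235.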